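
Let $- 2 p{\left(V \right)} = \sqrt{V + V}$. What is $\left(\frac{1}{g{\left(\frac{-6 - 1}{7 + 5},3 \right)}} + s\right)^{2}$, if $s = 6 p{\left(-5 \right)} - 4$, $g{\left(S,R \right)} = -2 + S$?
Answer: $- \frac{67994}{961} + \frac{816 i \sqrt{10}}{31} \approx -70.753 + 83.239 i$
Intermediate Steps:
$p{\left(V \right)} = - \frac{\sqrt{2} \sqrt{V}}{2}$ ($p{\left(V \right)} = - \frac{\sqrt{V + V}}{2} = - \frac{\sqrt{2 V}}{2} = - \frac{\sqrt{2} \sqrt{V}}{2}$)
$s = -4 - 3 i \sqrt{10}$ ($s = 6 \left(- \frac{\sqrt{2} \sqrt{-5}}{2}\right) - 4 = 6 \left(- \frac{\sqrt{2} i \sqrt{5}}{2}\right) - 4 = 6 \left(- \frac{i \sqrt{10}}{2}\right) - 4 = - 3 i \sqrt{10} - 4 = -4 - 3 i \sqrt{10} \approx -4.0 - 9.4868 i$)
$\left(\frac{1}{g{\left(\frac{-6 - 1}{7 + 5},3 \right)}} + s\right)^{2} = \left(\frac{1}{-2 + \frac{-6 - 1}{7 + 5}} - \left(4 + 3 i \sqrt{10}\right)\right)^{2} = \left(\frac{1}{-2 - \frac{7}{12}} - \left(4 + 3 i \sqrt{10}\right)\right)^{2} = \left(\frac{1}{- \frac{31}{12}} - \left(4 + 3 i \sqrt{10}\right)\right)^{2} = \left(- \frac{12}{31} - \left(4 + 3 i \sqrt{10}\right)\right)^{2} = \left(- \frac{136}{31} - 3 i \sqrt{10}\right)^{2}$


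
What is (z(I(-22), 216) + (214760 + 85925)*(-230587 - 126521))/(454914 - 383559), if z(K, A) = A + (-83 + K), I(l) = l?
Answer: -35792339623/23785 ≈ -1.5048e+6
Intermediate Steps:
z(K, A) = -83 + A + K
(z(I(-22), 216) + (214760 + 85925)*(-230587 - 126521))/(454914 - 383559) = ((-83 + 216 - 22) + (214760 + 85925)*(-230587 - 126521))/(454914 - 383559) = (111 + 300685*(-357108))/71355 = (111 - 107377018980)*(1/71355) = -107377018869*1/71355 = -35792339623/23785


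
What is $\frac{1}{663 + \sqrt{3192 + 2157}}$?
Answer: $\frac{221}{144740} - \frac{\sqrt{5349}}{434220} \approx 0.0013584$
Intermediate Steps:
$\frac{1}{663 + \sqrt{3192 + 2157}} = \frac{1}{663 + \sqrt{5349}}$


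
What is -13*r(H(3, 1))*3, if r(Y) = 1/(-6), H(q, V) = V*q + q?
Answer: 13/2 ≈ 6.5000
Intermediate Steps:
H(q, V) = q + V*q
r(Y) = -⅙
-13*r(H(3, 1))*3 = -13*(-⅙)*3 = (13/6)*3 = 13/2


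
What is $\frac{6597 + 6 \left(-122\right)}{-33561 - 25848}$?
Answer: $- \frac{85}{861} \approx -0.098722$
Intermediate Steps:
$\frac{6597 + 6 \left(-122\right)}{-33561 - 25848} = \frac{6597 - 732}{-59409} = 5865 \left(- \frac{1}{59409}\right) = - \frac{85}{861}$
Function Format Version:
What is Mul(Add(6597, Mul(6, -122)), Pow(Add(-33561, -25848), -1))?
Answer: Rational(-85, 861) ≈ -0.098722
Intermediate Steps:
Mul(Add(6597, Mul(6, -122)), Pow(Add(-33561, -25848), -1)) = Mul(Add(6597, -732), Pow(-59409, -1)) = Mul(5865, Rational(-1, 59409)) = Rational(-85, 861)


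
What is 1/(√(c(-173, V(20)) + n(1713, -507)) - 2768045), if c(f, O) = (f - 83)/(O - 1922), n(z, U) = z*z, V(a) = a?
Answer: -2632410795/7286628748460728 - √2653846379697/7286628748460728 ≈ -3.6149e-7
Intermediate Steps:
n(z, U) = z²
c(f, O) = (-83 + f)/(-1922 + O)
1/(√(c(-173, V(20)) + n(1713, -507)) - 2768045) = 1/(√((-83 - 173)/(-1922 + 20) + 1713²) - 2768045) = 1/(√(-256/(-1902) + 2934369) - 2768045) = 1/(√(-1/1902*(-256) + 2934369) - 2768045) = 1/(√(128/951 + 2934369) - 2768045) = 1/(√(2790585047/951) - 2768045) = 1/(√2653846379697/951 - 2768045) = 1/(-2768045 + √2653846379697/951)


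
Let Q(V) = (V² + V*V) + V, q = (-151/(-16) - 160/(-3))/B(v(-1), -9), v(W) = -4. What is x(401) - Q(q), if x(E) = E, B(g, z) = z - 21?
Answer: 408847991/1036800 ≈ 394.34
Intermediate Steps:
B(g, z) = -21 + z
q = -3013/1440 (q = (-151/(-16) - 160/(-3))/(-21 - 9) = (-151*(-1/16) - 160*(-⅓))/(-30) = (151/16 + 160/3)*(-1/30) = (3013/48)*(-1/30) = -3013/1440 ≈ -2.0924)
Q(V) = V + 2*V² (Q(V) = (V² + V²) + V = 2*V² + V = V + 2*V²)
x(401) - Q(q) = 401 - (-3013)*(1 + 2*(-3013/1440))/1440 = 401 - (-3013)*(1 - 3013/720)/1440 = 401 - (-3013)*(-2293)/(1440*720) = 401 - 1*6908809/1036800 = 401 - 6908809/1036800 = 408847991/1036800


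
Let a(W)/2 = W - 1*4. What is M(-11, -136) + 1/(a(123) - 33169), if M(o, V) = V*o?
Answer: 49264775/32931 ≈ 1496.0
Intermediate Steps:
a(W) = -8 + 2*W (a(W) = 2*(W - 1*4) = 2*(W - 4) = 2*(-4 + W) = -8 + 2*W)
M(-11, -136) + 1/(a(123) - 33169) = -136*(-11) + 1/((-8 + 2*123) - 33169) = 1496 + 1/((-8 + 246) - 33169) = 1496 + 1/(238 - 33169) = 1496 + 1/(-32931) = 1496 - 1/32931 = 49264775/32931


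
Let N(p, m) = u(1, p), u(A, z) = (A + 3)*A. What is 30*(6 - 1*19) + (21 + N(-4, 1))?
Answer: -365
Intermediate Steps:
u(A, z) = A*(3 + A) (u(A, z) = (3 + A)*A = A*(3 + A))
N(p, m) = 4 (N(p, m) = 1*(3 + 1) = 1*4 = 4)
30*(6 - 1*19) + (21 + N(-4, 1)) = 30*(6 - 1*19) + (21 + 4) = 30*(6 - 19) + 25 = 30*(-13) + 25 = -390 + 25 = -365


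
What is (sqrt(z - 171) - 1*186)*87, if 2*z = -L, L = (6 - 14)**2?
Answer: -16182 + 87*I*sqrt(203) ≈ -16182.0 + 1239.6*I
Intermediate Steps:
L = 64 (L = (-8)**2 = 64)
z = -32 (z = (-1*64)/2 = (1/2)*(-64) = -32)
(sqrt(z - 171) - 1*186)*87 = (sqrt(-32 - 171) - 1*186)*87 = (sqrt(-203) - 186)*87 = (I*sqrt(203) - 186)*87 = (-186 + I*sqrt(203))*87 = -16182 + 87*I*sqrt(203)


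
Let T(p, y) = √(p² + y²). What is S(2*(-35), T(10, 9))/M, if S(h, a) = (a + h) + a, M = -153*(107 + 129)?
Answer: 35/18054 - √181/18054 ≈ 0.0011934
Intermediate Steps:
M = -36108 (M = -153*236 = -36108)
S(h, a) = h + 2*a
S(2*(-35), T(10, 9))/M = (2*(-35) + 2*√(10² + 9²))/(-36108) = (-70 + 2*√(100 + 81))*(-1/36108) = (-70 + 2*√181)*(-1/36108) = 35/18054 - √181/18054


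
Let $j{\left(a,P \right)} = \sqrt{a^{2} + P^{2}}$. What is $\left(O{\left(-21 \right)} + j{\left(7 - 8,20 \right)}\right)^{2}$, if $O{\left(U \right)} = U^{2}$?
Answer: $\left(441 + \sqrt{401}\right)^{2} \approx 2.1254 \cdot 10^{5}$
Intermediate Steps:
$j{\left(a,P \right)} = \sqrt{P^{2} + a^{2}}$
$\left(O{\left(-21 \right)} + j{\left(7 - 8,20 \right)}\right)^{2} = \left(\left(-21\right)^{2} + \sqrt{20^{2} + \left(7 - 8\right)^{2}}\right)^{2} = \left(441 + \sqrt{400 + \left(7 - 8\right)^{2}}\right)^{2} = \left(441 + \sqrt{400 + \left(-1\right)^{2}}\right)^{2} = \left(441 + \sqrt{400 + 1}\right)^{2} = \left(441 + \sqrt{401}\right)^{2}$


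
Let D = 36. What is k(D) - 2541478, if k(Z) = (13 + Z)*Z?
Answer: -2539714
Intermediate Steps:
k(Z) = Z*(13 + Z)
k(D) - 2541478 = 36*(13 + 36) - 2541478 = 36*49 - 2541478 = 1764 - 2541478 = -2539714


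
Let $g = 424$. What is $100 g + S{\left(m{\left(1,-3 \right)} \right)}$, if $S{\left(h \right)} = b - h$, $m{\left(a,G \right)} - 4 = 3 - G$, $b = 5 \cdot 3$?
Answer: $42405$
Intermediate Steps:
$b = 15$
$m{\left(a,G \right)} = 7 - G$ ($m{\left(a,G \right)} = 4 - \left(-3 + G\right) = 7 - G$)
$S{\left(h \right)} = 15 - h$
$100 g + S{\left(m{\left(1,-3 \right)} \right)} = 100 \cdot 424 + \left(15 - \left(7 - -3\right)\right) = 42400 + \left(15 - \left(7 + 3\right)\right) = 42400 + \left(15 - 10\right) = 42400 + 5 = 42405$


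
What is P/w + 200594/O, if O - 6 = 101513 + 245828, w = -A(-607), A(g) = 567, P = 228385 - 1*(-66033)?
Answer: -14593067464/28135107 ≈ -518.68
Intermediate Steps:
P = 294418 (P = 228385 + 66033 = 294418)
w = -567 (w = -1*567 = -567)
O = 347347 (O = 6 + (101513 + 245828) = 6 + 347341 = 347347)
P/w + 200594/O = 294418/(-567) + 200594/347347 = 294418*(-1/567) + 200594*(1/347347) = -294418/567 + 200594/347347 = -14593067464/28135107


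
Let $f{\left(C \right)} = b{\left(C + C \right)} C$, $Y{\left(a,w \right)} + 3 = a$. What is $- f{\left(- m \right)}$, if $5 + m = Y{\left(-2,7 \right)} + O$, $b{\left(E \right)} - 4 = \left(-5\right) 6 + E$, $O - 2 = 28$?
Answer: $-1320$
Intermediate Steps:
$O = 30$ ($O = 2 + 28 = 30$)
$Y{\left(a,w \right)} = -3 + a$
$b{\left(E \right)} = -26 + E$ ($b{\left(E \right)} = 4 + \left(\left(-5\right) 6 + E\right) = 4 + \left(-30 + E\right) = -26 + E$)
$m = 20$ ($m = -5 + \left(\left(-3 - 2\right) + 30\right) = -5 + \left(-5 + 30\right) = -5 + 25 = 20$)
$f{\left(C \right)} = C \left(-26 + 2 C\right)$ ($f{\left(C \right)} = \left(-26 + \left(C + C\right)\right) C = \left(-26 + 2 C\right) C = C \left(-26 + 2 C\right)$)
$- f{\left(- m \right)} = - 2 \left(\left(-1\right) 20\right) \left(-13 - 20\right) = - 2 \left(-20\right) \left(-13 - 20\right) = - 2 \left(-20\right) \left(-33\right) = \left(-1\right) 1320 = -1320$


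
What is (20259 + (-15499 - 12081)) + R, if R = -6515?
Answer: -13836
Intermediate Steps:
(20259 + (-15499 - 12081)) + R = (20259 + (-15499 - 12081)) - 6515 = (20259 - 27580) - 6515 = -7321 - 6515 = -13836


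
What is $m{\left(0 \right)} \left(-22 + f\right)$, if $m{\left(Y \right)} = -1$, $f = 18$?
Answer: $4$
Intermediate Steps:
$m{\left(0 \right)} \left(-22 + f\right) = - (-22 + 18) = \left(-1\right) \left(-4\right) = 4$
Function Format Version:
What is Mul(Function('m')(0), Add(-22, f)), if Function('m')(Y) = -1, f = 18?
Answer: 4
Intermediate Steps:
Mul(Function('m')(0), Add(-22, f)) = Mul(-1, Add(-22, 18)) = Mul(-1, -4) = 4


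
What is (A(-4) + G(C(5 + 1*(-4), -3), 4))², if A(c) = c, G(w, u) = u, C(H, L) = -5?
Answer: 0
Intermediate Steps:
(A(-4) + G(C(5 + 1*(-4), -3), 4))² = (-4 + 4)² = 0² = 0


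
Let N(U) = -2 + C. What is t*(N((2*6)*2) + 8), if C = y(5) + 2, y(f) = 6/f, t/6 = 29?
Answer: 8004/5 ≈ 1600.8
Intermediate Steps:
t = 174 (t = 6*29 = 174)
C = 16/5 (C = 6/5 + 2 = 16/5 ≈ 3.2000)
N(U) = 6/5 (N(U) = -2 + 16/5 = 6/5)
t*(N((2*6)*2) + 8) = 174*(6/5 + 8) = 174*(46/5) = 8004/5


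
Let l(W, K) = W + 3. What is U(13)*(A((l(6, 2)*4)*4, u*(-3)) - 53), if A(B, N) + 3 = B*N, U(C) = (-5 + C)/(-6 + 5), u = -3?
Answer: -9920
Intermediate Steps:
l(W, K) = 3 + W
U(C) = 5 - C (U(C) = (-5 + C)/(-1) = (-5 + C)*(-1) = 5 - C)
A(B, N) = -3 + B*N
U(13)*(A((l(6, 2)*4)*4, u*(-3)) - 53) = (5 - 1*13)*((-3 + (((3 + 6)*4)*4)*(-3*(-3))) - 53) = (5 - 13)*((-3 + ((9*4)*4)*9) - 53) = -8*((-3 + (36*4)*9) - 53) = -8*((-3 + 144*9) - 53) = -8*((-3 + 1296) - 53) = -8*(1293 - 53) = -8*1240 = -9920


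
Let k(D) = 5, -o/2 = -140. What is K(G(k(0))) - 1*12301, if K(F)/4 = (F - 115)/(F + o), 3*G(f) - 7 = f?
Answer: -873482/71 ≈ -12303.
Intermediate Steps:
o = 280 (o = -2*(-140) = 280)
G(f) = 7/3 + f/3
K(F) = 4*(-115 + F)/(280 + F) (K(F) = 4*((F - 115)/(F + 280)) = 4*((-115 + F)/(280 + F)) = 4*(-115 + F)/(280 + F))
K(G(k(0))) - 1*12301 = 4*(-115 + (7/3 + (⅓)*5))/(280 + (7/3 + (⅓)*5)) - 1*12301 = 4*(-115 + (7/3 + 5/3))/(280 + (7/3 + 5/3)) - 12301 = 4*(-115 + 4)/(280 + 4) - 12301 = 4*(-111)/284 - 12301 = 4*(1/284)*(-111) - 12301 = -111/71 - 12301 = -873482/71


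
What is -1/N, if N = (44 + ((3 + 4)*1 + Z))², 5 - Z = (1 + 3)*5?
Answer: -1/1296 ≈ -0.00077160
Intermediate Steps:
Z = -15 (Z = 5 - (1 + 3)*5 = 5 - 4*5 = 5 - 1*20 = 5 - 20 = -15)
N = 1296 (N = (44 + ((3 + 4)*1 - 15))² = (44 + (7*1 - 15))² = (44 + (7 - 15))² = (44 - 8)² = 36² = 1296)
-1/N = -1/1296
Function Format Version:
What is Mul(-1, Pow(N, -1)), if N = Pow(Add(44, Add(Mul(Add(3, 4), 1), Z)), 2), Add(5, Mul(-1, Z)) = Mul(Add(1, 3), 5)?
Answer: Rational(-1, 1296) ≈ -0.00077160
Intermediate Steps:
Z = -15 (Z = Add(5, Mul(-1, Mul(Add(1, 3), 5))) = Add(5, Mul(-1, Mul(4, 5))) = Add(5, Mul(-1, 20)) = Add(5, -20) = -15)
N = 1296 (N = Pow(Add(44, Add(Mul(Add(3, 4), 1), -15)), 2) = Pow(Add(44, Add(Mul(7, 1), -15)), 2) = Pow(Add(44, Add(7, -15)), 2) = Pow(Add(44, -8), 2) = Pow(36, 2) = 1296)
Mul(-1, Pow(N, -1)) = Mul(-1, Pow(1296, -1)) = Mul(-1, Rational(1, 1296)) = Rational(-1, 1296)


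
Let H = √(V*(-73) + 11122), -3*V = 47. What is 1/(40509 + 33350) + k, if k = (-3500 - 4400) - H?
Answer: -583486099/73859 - √110391/3 ≈ -8010.8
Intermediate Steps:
V = -47/3 (V = -⅓*47 = -47/3 ≈ -15.667)
H = √110391/3 (H = √(-47/3*(-73) + 11122) = √(3431/3 + 11122) = √(36797/3) = √110391/3 ≈ 110.75)
k = -7900 - √110391/3 (k = (-3500 - 4400) - √110391/3 = -7900 - √110391/3 ≈ -8010.8)
1/(40509 + 33350) + k = 1/(40509 + 33350) + (-7900 - √110391/3) = 1/73859 + (-7900 - √110391/3) = -583486099/73859 - √110391/3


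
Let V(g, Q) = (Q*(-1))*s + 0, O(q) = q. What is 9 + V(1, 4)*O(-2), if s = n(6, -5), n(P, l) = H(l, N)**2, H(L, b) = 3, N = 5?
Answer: 81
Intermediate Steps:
n(P, l) = 9 (n(P, l) = 3**2 = 9)
s = 9
V(g, Q) = -9*Q (V(g, Q) = (Q*(-1))*9 + 0 = -Q*9 + 0 = -9*Q + 0 = -9*Q)
9 + V(1, 4)*O(-2) = 9 - 9*4*(-2) = 9 - 36*(-2) = 9 + 72 = 81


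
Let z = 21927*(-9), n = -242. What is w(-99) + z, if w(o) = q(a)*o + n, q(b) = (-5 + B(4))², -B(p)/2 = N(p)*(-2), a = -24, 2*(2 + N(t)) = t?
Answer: -200060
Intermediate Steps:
N(t) = -2 + t/2
B(p) = -8 + 2*p (B(p) = -2*(-2 + p/2)*(-2) = -2*(4 - p) = -8 + 2*p)
q(b) = 25 (q(b) = (-5 + (-8 + 2*4))² = (-5 + (-8 + 8))² = (-5 + 0)² = (-5)² = 25)
w(o) = -242 + 25*o (w(o) = 25*o - 242 = -242 + 25*o)
z = -197343
w(-99) + z = (-242 + 25*(-99)) - 197343 = (-242 - 2475) - 197343 = -2717 - 197343 = -200060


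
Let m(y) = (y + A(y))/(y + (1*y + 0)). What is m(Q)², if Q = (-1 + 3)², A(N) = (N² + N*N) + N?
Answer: 25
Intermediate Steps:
A(N) = N + 2*N² (A(N) = (N² + N²) + N = 2*N² + N = N + 2*N²)
Q = 4 (Q = 2² = 4)
m(y) = (y + y*(1 + 2*y))/(2*y) (m(y) = (y + y*(1 + 2*y))/(y + (1*y + 0)) = (y + y*(1 + 2*y))/(y + (y + 0)) = (y + y*(1 + 2*y))/(y + y) = (y + y*(1 + 2*y))/((2*y)) = (y + y*(1 + 2*y))*(1/(2*y)) = (y + y*(1 + 2*y))/(2*y))
m(Q)² = (1 + 4)² = 5² = 25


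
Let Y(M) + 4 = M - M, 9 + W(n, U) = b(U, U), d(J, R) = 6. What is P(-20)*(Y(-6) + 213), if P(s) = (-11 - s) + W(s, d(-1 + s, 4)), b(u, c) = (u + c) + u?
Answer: 3762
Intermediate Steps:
b(u, c) = c + 2*u (b(u, c) = (c + u) + u = c + 2*u)
W(n, U) = -9 + 3*U (W(n, U) = -9 + (U + 2*U) = -9 + 3*U)
P(s) = -2 - s (P(s) = (-11 - s) + (-9 + 3*6) = (-11 - s) + (-9 + 18) = (-11 - s) + 9 = -2 - s)
Y(M) = -4 (Y(M) = -4 + (M - M) = -4 + 0 = -4)
P(-20)*(Y(-6) + 213) = (-2 - 1*(-20))*(-4 + 213) = (-2 + 20)*209 = 18*209 = 3762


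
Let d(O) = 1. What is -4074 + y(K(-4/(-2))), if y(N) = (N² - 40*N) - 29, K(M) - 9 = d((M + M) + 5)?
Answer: -4403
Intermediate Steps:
K(M) = 10 (K(M) = 9 + 1 = 10)
y(N) = -29 + N² - 40*N
-4074 + y(K(-4/(-2))) = -4074 + (-29 + 10² - 40*10) = -4074 + (-29 + 100 - 400) = -4074 - 329 = -4403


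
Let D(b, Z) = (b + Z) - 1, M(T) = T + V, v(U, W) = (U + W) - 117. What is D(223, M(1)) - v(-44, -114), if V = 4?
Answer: 502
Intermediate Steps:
v(U, W) = -117 + U + W
M(T) = 4 + T (M(T) = T + 4 = 4 + T)
D(b, Z) = -1 + Z + b (D(b, Z) = (Z + b) - 1 = -1 + Z + b)
D(223, M(1)) - v(-44, -114) = (-1 + (4 + 1) + 223) - (-117 - 44 - 114) = (-1 + 5 + 223) - 1*(-275) = 227 + 275 = 502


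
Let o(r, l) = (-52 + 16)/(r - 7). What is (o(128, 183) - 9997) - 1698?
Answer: -1415131/121 ≈ -11695.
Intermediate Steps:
o(r, l) = -36/(-7 + r)
(o(128, 183) - 9997) - 1698 = (-36/(-7 + 128) - 9997) - 1698 = (-36/121 - 9997) - 1698 = -1209673/121 - 1698 = -1415131/121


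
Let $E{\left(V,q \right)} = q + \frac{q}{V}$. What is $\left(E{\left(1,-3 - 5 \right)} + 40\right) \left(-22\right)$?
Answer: $-528$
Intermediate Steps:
$\left(E{\left(1,-3 - 5 \right)} + 40\right) \left(-22\right) = \left(\left(\left(-3 - 5\right) + \frac{-3 - 5}{1}\right) + 40\right) \left(-22\right) = \left(\left(\left(-3 - 5\right) + \left(-3 - 5\right) 1\right) + 40\right) \left(-22\right) = \left(\left(-8 - 8\right) + 40\right) \left(-22\right) = \left(-16 + 40\right) \left(-22\right) = 24 \left(-22\right) = -528$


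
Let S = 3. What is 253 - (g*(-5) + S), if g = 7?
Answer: 285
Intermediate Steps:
253 - (g*(-5) + S) = 253 - (7*(-5) + 3) = 253 - (-35 + 3) = 253 - 1*(-32) = 253 + 32 = 285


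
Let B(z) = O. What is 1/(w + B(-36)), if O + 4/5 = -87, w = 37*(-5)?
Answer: -5/1364 ≈ -0.0036657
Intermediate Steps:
w = -185
O = -439/5 (O = -4/5 - 87 = -439/5 ≈ -87.800)
B(z) = -439/5
1/(w + B(-36)) = 1/(-185 - 439/5) = 1/(-1364/5) = -5/1364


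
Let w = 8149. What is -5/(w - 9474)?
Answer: 1/265 ≈ 0.0037736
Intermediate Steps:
-5/(w - 9474) = -5/(8149 - 9474) = -5/(-1325) = -5*(-1/1325) = 1/265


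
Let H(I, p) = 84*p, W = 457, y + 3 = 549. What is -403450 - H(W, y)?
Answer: -449314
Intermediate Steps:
y = 546 (y = -3 + 549 = 546)
-403450 - H(W, y) = -403450 - 84*546 = -403450 - 1*45864 = -403450 - 45864 = -449314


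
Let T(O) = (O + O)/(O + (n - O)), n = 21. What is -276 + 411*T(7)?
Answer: -2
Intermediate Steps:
T(O) = 2*O/21 (T(O) = (O + O)/(O + (21 - O)) = (2*O)/21 = (2*O)*(1/21) = 2*O/21)
-276 + 411*T(7) = -276 + 411*((2/21)*7) = -276 + 411*(⅔) = -276 + 274 = -2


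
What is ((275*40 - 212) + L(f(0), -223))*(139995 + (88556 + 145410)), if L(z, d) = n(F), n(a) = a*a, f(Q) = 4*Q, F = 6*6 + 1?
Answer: 4546243877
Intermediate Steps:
F = 37 (F = 36 + 1 = 37)
n(a) = a²
L(z, d) = 1369 (L(z, d) = 37² = 1369)
((275*40 - 212) + L(f(0), -223))*(139995 + (88556 + 145410)) = ((275*40 - 212) + 1369)*(139995 + (88556 + 145410)) = ((11000 - 212) + 1369)*(139995 + 233966) = (10788 + 1369)*373961 = 12157*373961 = 4546243877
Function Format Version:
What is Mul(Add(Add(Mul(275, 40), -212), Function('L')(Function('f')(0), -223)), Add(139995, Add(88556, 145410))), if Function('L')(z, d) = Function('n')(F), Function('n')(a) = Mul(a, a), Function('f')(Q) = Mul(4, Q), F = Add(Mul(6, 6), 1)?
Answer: 4546243877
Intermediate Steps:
F = 37 (F = Add(36, 1) = 37)
Function('n')(a) = Pow(a, 2)
Function('L')(z, d) = 1369 (Function('L')(z, d) = Pow(37, 2) = 1369)
Mul(Add(Add(Mul(275, 40), -212), Function('L')(Function('f')(0), -223)), Add(139995, Add(88556, 145410))) = Mul(Add(Add(Mul(275, 40), -212), 1369), Add(139995, Add(88556, 145410))) = Mul(Add(Add(11000, -212), 1369), Add(139995, 233966)) = Mul(Add(10788, 1369), 373961) = Mul(12157, 373961) = 4546243877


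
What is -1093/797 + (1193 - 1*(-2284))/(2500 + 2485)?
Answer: -2677436/3973045 ≈ -0.67390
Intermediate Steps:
-1093/797 + (1193 - 1*(-2284))/(2500 + 2485) = -1093*1/797 + (1193 + 2284)/4985 = -1093/797 + 3477*(1/4985) = -1093/797 + 3477/4985 = -2677436/3973045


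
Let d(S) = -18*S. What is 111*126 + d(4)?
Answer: 13914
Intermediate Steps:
d(S) = -18*S
111*126 + d(4) = 111*126 - 18*4 = 13986 - 72 = 13914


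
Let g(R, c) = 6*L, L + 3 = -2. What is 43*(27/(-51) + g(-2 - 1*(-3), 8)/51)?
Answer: -817/17 ≈ -48.059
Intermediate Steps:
L = -5 (L = -3 - 2 = -5)
g(R, c) = -30 (g(R, c) = 6*(-5) = -30)
43*(27/(-51) + g(-2 - 1*(-3), 8)/51) = 43*(27/(-51) - 30/51) = 43*(27*(-1/51) - 30*1/51) = 43*(-9/17 - 10/17) = 43*(-19/17) = -817/17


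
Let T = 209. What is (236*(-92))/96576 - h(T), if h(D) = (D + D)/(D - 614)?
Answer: 657821/814860 ≈ 0.80728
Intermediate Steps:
h(D) = 2*D/(-614 + D) (h(D) = (2*D)/(-614 + D) = 2*D/(-614 + D))
(236*(-92))/96576 - h(T) = (236*(-92))/96576 - 2*209/(-614 + 209) = -21712*1/96576 - 2*209/(-405) = -1357/6036 - 2*209*(-1)/405 = -1357/6036 - 1*(-418/405) = -1357/6036 + 418/405 = 657821/814860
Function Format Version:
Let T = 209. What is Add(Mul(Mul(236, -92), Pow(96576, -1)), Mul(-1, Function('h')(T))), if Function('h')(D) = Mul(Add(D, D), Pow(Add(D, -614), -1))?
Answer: Rational(657821, 814860) ≈ 0.80728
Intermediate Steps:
Function('h')(D) = Mul(2, D, Pow(Add(-614, D), -1)) (Function('h')(D) = Mul(Mul(2, D), Pow(Add(-614, D), -1)) = Mul(2, D, Pow(Add(-614, D), -1)))
Add(Mul(Mul(236, -92), Pow(96576, -1)), Mul(-1, Function('h')(T))) = Add(Mul(Mul(236, -92), Pow(96576, -1)), Mul(-1, Mul(2, 209, Pow(Add(-614, 209), -1)))) = Add(Mul(-21712, Rational(1, 96576)), Mul(-1, Mul(2, 209, Pow(-405, -1)))) = Add(Rational(-1357, 6036), Mul(-1, Mul(2, 209, Rational(-1, 405)))) = Add(Rational(-1357, 6036), Mul(-1, Rational(-418, 405))) = Add(Rational(-1357, 6036), Rational(418, 405)) = Rational(657821, 814860)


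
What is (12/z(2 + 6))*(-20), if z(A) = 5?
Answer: -48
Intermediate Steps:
(12/z(2 + 6))*(-20) = (12/5)*(-20) = -48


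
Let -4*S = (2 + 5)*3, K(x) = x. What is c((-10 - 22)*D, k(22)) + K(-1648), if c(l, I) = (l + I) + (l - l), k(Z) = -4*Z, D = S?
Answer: -1568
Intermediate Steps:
S = -21/4 (S = -(2 + 5)*3/4 = -7*3/4 = -¼*21 = -21/4 ≈ -5.2500)
D = -21/4 ≈ -5.2500
c(l, I) = I + l (c(l, I) = (I + l) + 0 = I + l)
c((-10 - 22)*D, k(22)) + K(-1648) = (-4*22 + (-10 - 22)*(-21/4)) - 1648 = (-88 - 32*(-21/4)) - 1648 = (-88 + 168) - 1648 = 80 - 1648 = -1568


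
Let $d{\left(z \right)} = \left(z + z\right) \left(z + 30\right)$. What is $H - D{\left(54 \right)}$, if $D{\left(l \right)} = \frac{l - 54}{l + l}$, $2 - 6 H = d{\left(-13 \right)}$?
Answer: $74$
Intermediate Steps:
$d{\left(z \right)} = 2 z \left(30 + z\right)$
$H = 74$ ($H = \frac{1}{3} - \frac{2 \left(-13\right) \left(30 - 13\right)}{6} = \frac{1}{3} - \frac{2 \left(-13\right) 17}{6} = \frac{1}{3} - - \frac{221}{3} = \frac{1}{3} + \frac{221}{3} = 74$)
$D{\left(l \right)} = \frac{-54 + l}{2 l}$
$H - D{\left(54 \right)} = 74 - \frac{-54 + 54}{2 \cdot 54} = 74 - \frac{1}{2} \cdot \frac{1}{54} \cdot 0 = 74 - 0 = 74 + 0 = 74$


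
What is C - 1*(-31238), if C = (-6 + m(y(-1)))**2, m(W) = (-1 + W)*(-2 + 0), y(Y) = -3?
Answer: 31242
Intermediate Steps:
m(W) = 2 - 2*W (m(W) = (-1 + W)*(-2) = 2 - 2*W)
C = 4 (C = (-6 + (2 - 2*(-3)))**2 = (-6 + (2 + 6))**2 = (-6 + 8)**2 = 2**2 = 4)
C - 1*(-31238) = 4 - 1*(-31238) = 4 + 31238 = 31242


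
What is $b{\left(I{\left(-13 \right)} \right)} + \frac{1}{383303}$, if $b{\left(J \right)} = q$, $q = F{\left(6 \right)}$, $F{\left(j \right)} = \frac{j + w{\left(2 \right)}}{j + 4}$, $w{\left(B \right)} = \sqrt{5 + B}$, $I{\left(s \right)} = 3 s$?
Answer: $\frac{1149914}{1916515} + \frac{\sqrt{7}}{10} \approx 0.86458$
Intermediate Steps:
$F{\left(j \right)} = \frac{j + \sqrt{7}}{4 + j}$ ($F{\left(j \right)} = \frac{j + \sqrt{5 + 2}}{j + 4} = \frac{j + \sqrt{7}}{4 + j}$)
$q = \frac{3}{5} + \frac{\sqrt{7}}{10}$ ($q = \frac{6 + \sqrt{7}}{4 + 6} = \frac{6 + \sqrt{7}}{10} = \frac{3}{5} + \frac{\sqrt{7}}{10} \approx 0.86458$)
$b{\left(J \right)} = \frac{3}{5} + \frac{\sqrt{7}}{10}$
$b{\left(I{\left(-13 \right)} \right)} + \frac{1}{383303} = \left(\frac{3}{5} + \frac{\sqrt{7}}{10}\right) + \frac{1}{383303} = \frac{1149914}{1916515} + \frac{\sqrt{7}}{10}$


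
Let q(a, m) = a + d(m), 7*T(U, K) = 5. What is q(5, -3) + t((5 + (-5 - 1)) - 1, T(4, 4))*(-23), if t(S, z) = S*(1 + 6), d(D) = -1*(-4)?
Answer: 331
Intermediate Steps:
d(D) = 4
T(U, K) = 5/7 (T(U, K) = (1/7)*5 = 5/7)
t(S, z) = 7*S (t(S, z) = S*7 = 7*S)
q(a, m) = 4 + a (q(a, m) = a + 4 = 4 + a)
q(5, -3) + t((5 + (-5 - 1)) - 1, T(4, 4))*(-23) = (4 + 5) + (7*((5 + (-5 - 1)) - 1))*(-23) = 9 + (7*((5 - 6) - 1))*(-23) = 9 + (7*(-1 - 1))*(-23) = 9 + (7*(-2))*(-23) = 9 - 14*(-23) = 9 + 322 = 331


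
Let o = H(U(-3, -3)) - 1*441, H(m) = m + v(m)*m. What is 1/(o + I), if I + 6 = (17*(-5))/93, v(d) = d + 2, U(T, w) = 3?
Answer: -93/39982 ≈ -0.0023260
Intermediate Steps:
v(d) = 2 + d
H(m) = m + m*(2 + m) (H(m) = m + (2 + m)*m = m + m*(2 + m))
I = -643/93 (I = -6 + (17*(-5))/93 = -6 - 85*1/93 = -6 - 85/93 = -643/93 ≈ -6.9140)
o = -423 (o = 3*(3 + 3) - 1*441 = 3*6 - 441 = 18 - 441 = -423)
1/(o + I) = 1/(-423 - 643/93) = 1/(-39982/93) = -93/39982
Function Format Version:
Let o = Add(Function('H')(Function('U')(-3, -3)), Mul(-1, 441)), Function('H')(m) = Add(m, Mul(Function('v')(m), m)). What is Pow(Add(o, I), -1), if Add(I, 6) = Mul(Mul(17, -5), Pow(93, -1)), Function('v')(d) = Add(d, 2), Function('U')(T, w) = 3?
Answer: Rational(-93, 39982) ≈ -0.0023260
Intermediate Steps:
Function('v')(d) = Add(2, d)
Function('H')(m) = Add(m, Mul(m, Add(2, m))) (Function('H')(m) = Add(m, Mul(Add(2, m), m)) = Add(m, Mul(m, Add(2, m))))
I = Rational(-643, 93) (I = Add(-6, Mul(Mul(17, -5), Pow(93, -1))) = Add(-6, Mul(-85, Rational(1, 93))) = Add(-6, Rational(-85, 93)) = Rational(-643, 93) ≈ -6.9140)
o = -423 (o = Add(Mul(3, Add(3, 3)), Mul(-1, 441)) = Add(Mul(3, 6), -441) = Add(18, -441) = -423)
Pow(Add(o, I), -1) = Pow(Add(-423, Rational(-643, 93)), -1) = Pow(Rational(-39982, 93), -1) = Rational(-93, 39982)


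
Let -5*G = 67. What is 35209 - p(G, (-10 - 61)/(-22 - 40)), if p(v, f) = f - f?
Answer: 35209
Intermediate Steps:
G = -67/5 (G = -1/5*67 = -67/5 ≈ -13.400)
p(v, f) = 0
35209 - p(G, (-10 - 61)/(-22 - 40)) = 35209 - 1*0 = 35209 + 0 = 35209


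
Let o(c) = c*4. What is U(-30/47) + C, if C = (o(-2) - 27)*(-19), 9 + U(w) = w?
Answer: 30802/47 ≈ 655.36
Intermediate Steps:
U(w) = -9 + w
o(c) = 4*c
C = 665 (C = (4*(-2) - 27)*(-19) = (-8 - 27)*(-19) = -35*(-19) = 665)
U(-30/47) + C = (-9 - 30/47) + 665 = -453/47 + 665 = 30802/47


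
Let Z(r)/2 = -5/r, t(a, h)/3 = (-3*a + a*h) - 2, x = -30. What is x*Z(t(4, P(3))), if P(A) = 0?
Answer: -50/7 ≈ -7.1429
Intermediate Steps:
t(a, h) = -6 - 9*a + 3*a*h (t(a, h) = 3*((-3*a + a*h) - 2) = 3*(-2 - 3*a + a*h) = -6 - 9*a + 3*a*h)
Z(r) = -10/r (Z(r) = 2*(-5/r) = -10/r)
x*Z(t(4, P(3))) = -(-300)/(-6 - 9*4 + 3*4*0) = -(-300)/(-6 - 36 + 0) = -(-300)/(-42) = -(-300)*(-1)/42 = -30*5/21 = -50/7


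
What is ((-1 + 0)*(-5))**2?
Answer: 25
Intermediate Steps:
((-1 + 0)*(-5))**2 = (-1*(-5))**2 = 5**2 = 25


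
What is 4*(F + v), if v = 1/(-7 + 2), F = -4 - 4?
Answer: -164/5 ≈ -32.800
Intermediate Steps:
F = -8
v = -1/5 (v = 1/(-5) = -1/5 ≈ -0.20000)
4*(F + v) = 4*(-8 - 1/5) = 4*(-41/5) = -164/5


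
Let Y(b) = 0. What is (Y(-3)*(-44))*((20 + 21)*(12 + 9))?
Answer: 0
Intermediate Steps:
(Y(-3)*(-44))*((20 + 21)*(12 + 9)) = (0*(-44))*((20 + 21)*(12 + 9)) = 0*(41*21) = 0*861 = 0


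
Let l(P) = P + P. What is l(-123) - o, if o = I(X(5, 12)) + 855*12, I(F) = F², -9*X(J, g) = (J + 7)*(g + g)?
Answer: -11530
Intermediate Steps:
X(J, g) = -2*g*(7 + J)/9 (X(J, g) = -(J + 7)*(g + g)/9 = -(7 + J)*2*g/9 = -2*g*(7 + J)/9)
l(P) = 2*P
o = 11284 (o = (-2/9*12*(7 + 5))² + 855*12 = (-2/9*12*12)² + 10260 = (-32)² + 10260 = 1024 + 10260 = 11284)
l(-123) - o = 2*(-123) - 1*11284 = -246 - 11284 = -11530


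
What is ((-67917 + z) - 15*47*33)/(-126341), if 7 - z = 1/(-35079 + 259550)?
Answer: 20466143426/28359890611 ≈ 0.72166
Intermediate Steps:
z = 1571296/224471 (z = 7 - 1/(-35079 + 259550) = 7 - 1/224471 = 1571296/224471 ≈ 7.0000)
((-67917 + z) - 15*47*33)/(-126341) = ((-67917 + 1571296/224471) - 15*47*33)/(-126341) = (-15243825611/224471 - 705*33)*(-1/126341) = (-15243825611/224471 - 23265)*(-1/126341) = -20466143426/224471*(-1/126341) = 20466143426/28359890611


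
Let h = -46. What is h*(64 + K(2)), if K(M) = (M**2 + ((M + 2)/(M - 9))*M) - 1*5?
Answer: -19918/7 ≈ -2845.4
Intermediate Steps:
K(M) = -5 + M**2 + M*(2 + M)/(-9 + M) (K(M) = (M**2 + ((2 + M)/(-9 + M))*M) - 5 = (M**2 + M*(2 + M)/(-9 + M)) - 5 = -5 + M**2 + M*(2 + M)/(-9 + M))
h*(64 + K(2)) = -46*(64 + (45 + 2**3 - 8*2**2 - 3*2)/(-9 + 2)) = -46*(64 + (45 + 8 - 8*4 - 6)/(-7)) = -46*(64 - (45 + 8 - 32 - 6)/7) = -46*(64 - 1/7*15) = -46*(64 - 15/7) = -46*433/7 = -19918/7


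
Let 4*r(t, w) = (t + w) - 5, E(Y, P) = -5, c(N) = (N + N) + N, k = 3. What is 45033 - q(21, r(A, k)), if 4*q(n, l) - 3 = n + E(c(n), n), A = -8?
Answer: 180113/4 ≈ 45028.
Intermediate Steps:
c(N) = 3*N (c(N) = 2*N + N = 3*N)
r(t, w) = -5/4 + t/4 + w/4 (r(t, w) = ((t + w) - 5)/4 = (-5 + t + w)/4 = -5/4 + t/4 + w/4)
q(n, l) = -½ + n/4 (q(n, l) = ¾ + (n - 5)/4 = ¾ + (-5 + n)/4 = ¾ + (-5/4 + n/4) = -½ + n/4)
45033 - q(21, r(A, k)) = 45033 - (-½ + (¼)*21) = 45033 - (-½ + 21/4) = 45033 - 1*19/4 = 45033 - 19/4 = 180113/4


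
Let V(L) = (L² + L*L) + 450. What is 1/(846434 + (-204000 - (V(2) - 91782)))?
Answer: 1/733758 ≈ 1.3628e-6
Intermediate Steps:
V(L) = 450 + 2*L² (V(L) = (L² + L²) + 450 = 2*L² + 450 = 450 + 2*L²)
1/(846434 + (-204000 - (V(2) - 91782))) = 1/(846434 + (-204000 - ((450 + 2*2²) - 91782))) = 1/(846434 + (-204000 - ((450 + 2*4) - 91782))) = 1/(846434 + (-204000 - ((450 + 8) - 91782))) = 1/(846434 + (-204000 - (458 - 91782))) = 1/(846434 + (-204000 - 1*(-91324))) = 1/(846434 + (-204000 + 91324)) = 1/(846434 - 112676) = 1/733758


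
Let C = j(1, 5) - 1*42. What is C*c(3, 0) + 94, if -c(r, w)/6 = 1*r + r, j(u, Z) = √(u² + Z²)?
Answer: 1606 - 36*√26 ≈ 1422.4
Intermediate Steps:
j(u, Z) = √(Z² + u²)
c(r, w) = -12*r (c(r, w) = -6*(1*r + r) = -6*(r + r) = -12*r)
C = -42 + √26 (C = √(5² + 1²) - 1*42 = √(25 + 1) - 42 = √26 - 42 = -42 + √26 ≈ -36.901)
C*c(3, 0) + 94 = (-42 + √26)*(-12*3) + 94 = (-42 + √26)*(-36) + 94 = (1512 - 36*√26) + 94 = 1606 - 36*√26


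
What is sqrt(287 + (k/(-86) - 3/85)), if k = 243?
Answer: sqrt(15183286670)/7310 ≈ 16.856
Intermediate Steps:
sqrt(287 + (k/(-86) - 3/85)) = sqrt(287 + (243/(-86) - 3/85)) = sqrt(287 + (243*(-1/86) - 3*1/85)) = sqrt(287 + (-243/86 - 3/85)) = sqrt(287 - 20913/7310) = sqrt(2077057/7310) = sqrt(15183286670)/7310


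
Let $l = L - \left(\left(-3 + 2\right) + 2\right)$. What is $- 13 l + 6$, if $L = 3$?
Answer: $-20$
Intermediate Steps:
$l = 2$ ($l = 3 - \left(\left(-3 + 2\right) + 2\right) = 3 - \left(-1 + 2\right) = 3 - 1 = 2$)
$- 13 l + 6 = \left(-13\right) 2 + 6 = -26 + 6 = -20$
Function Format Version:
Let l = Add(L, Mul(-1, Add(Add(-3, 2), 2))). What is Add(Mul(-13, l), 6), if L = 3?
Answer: -20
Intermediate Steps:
l = 2 (l = Add(3, Mul(-1, Add(Add(-3, 2), 2))) = Add(3, Mul(-1, Add(-1, 2))) = Add(3, Mul(-1, 1)) = Add(3, -1) = 2)
Add(Mul(-13, l), 6) = Add(Mul(-13, 2), 6) = Add(-26, 6) = -20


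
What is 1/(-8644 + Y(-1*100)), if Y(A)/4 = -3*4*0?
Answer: -1/8644 ≈ -0.00011569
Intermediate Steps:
Y(A) = 0 (Y(A) = 4*(-3*4*0) = 4*(-12*0) = 4*0 = 0)
1/(-8644 + Y(-1*100)) = 1/(-8644 + 0) = 1/(-8644) = -1/8644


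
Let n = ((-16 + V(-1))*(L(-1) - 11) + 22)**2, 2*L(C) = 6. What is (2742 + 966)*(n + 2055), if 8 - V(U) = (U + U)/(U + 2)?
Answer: 25789140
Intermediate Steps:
V(U) = 8 - 2*U/(2 + U) (V(U) = 8 - (U + U)/(U + 2) = 8 - 2*U/(2 + U))
L(C) = 3 (L(C) = (1/2)*6 = 3)
n = 4900 (n = ((-16 + 2*(8 + 3*(-1))/(2 - 1))*(3 - 11) + 22)**2 = ((-16 + 2*(8 - 3)/1)*(-8) + 22)**2 = ((-16 + 2*1*5)*(-8) + 22)**2 = ((-16 + 10)*(-8) + 22)**2 = (-6*(-8) + 22)**2 = (48 + 22)**2 = 70**2 = 4900)
(2742 + 966)*(n + 2055) = (2742 + 966)*(4900 + 2055) = 3708*6955 = 25789140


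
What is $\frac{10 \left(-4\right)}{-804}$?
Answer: $\frac{10}{201} \approx 0.049751$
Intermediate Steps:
$\frac{10 \left(-4\right)}{-804} = \left(-40\right) \left(- \frac{1}{804}\right) = \frac{10}{201}$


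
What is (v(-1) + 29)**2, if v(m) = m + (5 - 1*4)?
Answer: 841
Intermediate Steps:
v(m) = 1 + m (v(m) = m + (5 - 4) = m + 1 = 1 + m)
(v(-1) + 29)**2 = ((1 - 1) + 29)**2 = (0 + 29)**2 = 29**2 = 841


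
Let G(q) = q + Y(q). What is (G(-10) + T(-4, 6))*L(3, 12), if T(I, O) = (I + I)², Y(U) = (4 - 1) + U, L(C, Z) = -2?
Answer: -94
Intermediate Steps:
Y(U) = 3 + U
T(I, O) = 4*I² (T(I, O) = (2*I)² = 4*I²)
G(q) = 3 + 2*q (G(q) = q + (3 + q) = 3 + 2*q)
(G(-10) + T(-4, 6))*L(3, 12) = ((3 + 2*(-10)) + 4*(-4)²)*(-2) = ((3 - 20) + 4*16)*(-2) = (-17 + 64)*(-2) = 47*(-2) = -94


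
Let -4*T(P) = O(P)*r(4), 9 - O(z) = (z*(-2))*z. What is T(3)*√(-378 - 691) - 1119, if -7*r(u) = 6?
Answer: -1119 + 81*I*√1069/14 ≈ -1119.0 + 189.17*I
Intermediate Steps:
r(u) = -6/7 (r(u) = -⅐*6 = -6/7)
O(z) = 9 + 2*z² (O(z) = 9 - z*(-2)*z = 9 - (-2*z)*z = 9 - (-2)*z² = 9 + 2*z²)
T(P) = 27/14 + 3*P²/7 (T(P) = -(9 + 2*P²)*(-6)/(4*7) = -(-54/7 - 12*P²/7)/4 = 27/14 + 3*P²/7)
T(3)*√(-378 - 691) - 1119 = (27/14 + (3/7)*3²)*√(-378 - 691) - 1119 = (27/14 + (3/7)*9)*√(-1069) - 1119 = (27/14 + 27/7)*(I*√1069) - 1119 = 81*(I*√1069)/14 - 1119 = 81*I*√1069/14 - 1119 = -1119 + 81*I*√1069/14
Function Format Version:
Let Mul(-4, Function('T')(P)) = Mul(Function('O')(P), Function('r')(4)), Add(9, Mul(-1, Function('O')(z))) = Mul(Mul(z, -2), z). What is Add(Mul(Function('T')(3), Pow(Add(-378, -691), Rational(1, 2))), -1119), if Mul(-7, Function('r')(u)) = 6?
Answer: Add(-1119, Mul(Rational(81, 14), I, Pow(1069, Rational(1, 2)))) ≈ Add(-1119.0, Mul(189.17, I))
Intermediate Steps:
Function('r')(u) = Rational(-6, 7) (Function('r')(u) = Mul(Rational(-1, 7), 6) = Rational(-6, 7))
Function('O')(z) = Add(9, Mul(2, Pow(z, 2))) (Function('O')(z) = Add(9, Mul(-1, Mul(Mul(z, -2), z))) = Add(9, Mul(-1, Mul(Mul(-2, z), z))) = Add(9, Mul(-1, Mul(-2, Pow(z, 2)))) = Add(9, Mul(2, Pow(z, 2))))
Function('T')(P) = Add(Rational(27, 14), Mul(Rational(3, 7), Pow(P, 2))) (Function('T')(P) = Mul(Rational(-1, 4), Mul(Add(9, Mul(2, Pow(P, 2))), Rational(-6, 7))) = Mul(Rational(-1, 4), Add(Rational(-54, 7), Mul(Rational(-12, 7), Pow(P, 2)))) = Add(Rational(27, 14), Mul(Rational(3, 7), Pow(P, 2))))
Add(Mul(Function('T')(3), Pow(Add(-378, -691), Rational(1, 2))), -1119) = Add(Mul(Add(Rational(27, 14), Mul(Rational(3, 7), Pow(3, 2))), Pow(Add(-378, -691), Rational(1, 2))), -1119) = Add(Mul(Add(Rational(27, 14), Mul(Rational(3, 7), 9)), Pow(-1069, Rational(1, 2))), -1119) = Add(Mul(Add(Rational(27, 14), Rational(27, 7)), Mul(I, Pow(1069, Rational(1, 2)))), -1119) = Add(Mul(Rational(81, 14), Mul(I, Pow(1069, Rational(1, 2)))), -1119) = Add(Mul(Rational(81, 14), I, Pow(1069, Rational(1, 2))), -1119) = Add(-1119, Mul(Rational(81, 14), I, Pow(1069, Rational(1, 2))))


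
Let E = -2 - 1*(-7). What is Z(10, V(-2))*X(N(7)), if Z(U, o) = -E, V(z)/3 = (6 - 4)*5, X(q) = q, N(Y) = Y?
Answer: -35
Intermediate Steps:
E = 5 (E = -2 + 7 = 5)
V(z) = 30 (V(z) = 3*((6 - 4)*5) = 3*(2*5) = 3*10 = 30)
Z(U, o) = -5 (Z(U, o) = -1*5 = -5)
Z(10, V(-2))*X(N(7)) = -5*7 = -35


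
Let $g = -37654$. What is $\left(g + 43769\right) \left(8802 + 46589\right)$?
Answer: $338715965$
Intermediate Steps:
$\left(g + 43769\right) \left(8802 + 46589\right) = \left(-37654 + 43769\right) \left(8802 + 46589\right) = 6115 \cdot 55391 = 338715965$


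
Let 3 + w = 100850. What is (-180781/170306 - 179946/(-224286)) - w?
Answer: -642014687399657/6366208586 ≈ -1.0085e+5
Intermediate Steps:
w = 100847 (w = -3 + 100850 = 100847)
(-180781/170306 - 179946/(-224286)) - w = (-180781/170306 - 179946/(-224286)) - 1*100847 = (-180781*1/170306 - 179946*(-1/224286)) - 100847 = (-180781/170306 + 29991/37381) - 100847 = -1650127315/6366208586 - 100847 = -642014687399657/6366208586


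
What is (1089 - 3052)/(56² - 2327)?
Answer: -1963/809 ≈ -2.4265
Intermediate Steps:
(1089 - 3052)/(56² - 2327) = -1963/(3136 - 2327) = -1963/809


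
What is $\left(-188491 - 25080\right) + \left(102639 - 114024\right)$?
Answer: $-224956$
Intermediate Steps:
$\left(-188491 - 25080\right) + \left(102639 - 114024\right) = \left(-188491 - 25080\right) - 11385 = -213571 - 11385 = -224956$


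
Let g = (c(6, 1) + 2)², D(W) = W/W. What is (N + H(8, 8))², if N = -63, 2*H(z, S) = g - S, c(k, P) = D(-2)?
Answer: 15625/4 ≈ 3906.3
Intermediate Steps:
D(W) = 1
c(k, P) = 1
g = 9 (g = (1 + 2)² = 3² = 9)
H(z, S) = 9/2 - S/2 (H(z, S) = (9 - S)/2 = 9/2 - S/2)
(N + H(8, 8))² = (-63 + (9/2 - ½*8))² = (-63 + (9/2 - 4))² = (-63 + ½)² = (-125/2)² = 15625/4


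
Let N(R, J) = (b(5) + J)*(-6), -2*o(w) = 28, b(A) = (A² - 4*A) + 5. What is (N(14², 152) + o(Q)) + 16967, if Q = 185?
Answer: 15981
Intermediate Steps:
b(A) = 5 + A² - 4*A
o(w) = -14 (o(w) = -½*28 = -14)
N(R, J) = -60 - 6*J (N(R, J) = ((5 + 5² - 4*5) + J)*(-6) = ((5 + 25 - 20) + J)*(-6) = (10 + J)*(-6) = -60 - 6*J)
(N(14², 152) + o(Q)) + 16967 = ((-60 - 6*152) - 14) + 16967 = ((-60 - 912) - 14) + 16967 = (-972 - 14) + 16967 = -986 + 16967 = 15981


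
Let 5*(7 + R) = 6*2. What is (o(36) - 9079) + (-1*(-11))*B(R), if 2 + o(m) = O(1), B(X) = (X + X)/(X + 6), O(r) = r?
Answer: -64066/7 ≈ -9152.3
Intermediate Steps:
R = -23/5 (R = -7 + (6*2)/5 = -7 + (⅕)*12 = -7 + 12/5 = -23/5 ≈ -4.6000)
B(X) = 2*X/(6 + X) (B(X) = (2*X)/(6 + X) = 2*X/(6 + X))
o(m) = -1 (o(m) = -2 + 1 = -1)
(o(36) - 9079) + (-1*(-11))*B(R) = (-1 - 9079) + (-1*(-11))*(2*(-23/5)/(6 - 23/5)) = -9080 + 11*(2*(-23/5)/(7/5)) = -9080 + 11*(2*(-23/5)*(5/7)) = -9080 + 11*(-46/7) = -9080 - 506/7 = -64066/7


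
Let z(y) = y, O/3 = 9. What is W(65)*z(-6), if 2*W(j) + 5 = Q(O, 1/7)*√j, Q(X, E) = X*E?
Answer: 15 - 81*√65/7 ≈ -78.292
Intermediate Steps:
O = 27 (O = 3*9 = 27)
Q(X, E) = E*X
W(j) = -5/2 + 27*√j/14 (W(j) = -5/2 + ((27/7)*√j)/2 = -5/2 + (((⅐)*27)*√j)/2 = -5/2 + (27*√j/7)/2 = -5/2 + 27*√j/14)
W(65)*z(-6) = (-5/2 + 27*√65/14)*(-6) = 15 - 81*√65/7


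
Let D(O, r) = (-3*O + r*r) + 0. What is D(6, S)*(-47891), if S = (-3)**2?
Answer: -3017133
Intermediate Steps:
S = 9
D(O, r) = r**2 - 3*O (D(O, r) = (-3*O + r**2) + 0 = (r**2 - 3*O) + 0 = r**2 - 3*O)
D(6, S)*(-47891) = (9**2 - 3*6)*(-47891) = (81 - 18)*(-47891) = 63*(-47891) = -3017133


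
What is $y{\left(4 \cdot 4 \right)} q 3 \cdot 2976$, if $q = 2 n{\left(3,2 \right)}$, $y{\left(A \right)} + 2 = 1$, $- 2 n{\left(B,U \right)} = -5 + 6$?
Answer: $8928$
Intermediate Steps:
$n{\left(B,U \right)} = - \frac{1}{2}$ ($n{\left(B,U \right)} = - \frac{-5 + 6}{2} = \left(- \frac{1}{2}\right) 1 = - \frac{1}{2}$)
$y{\left(A \right)} = -1$ ($y{\left(A \right)} = -2 + 1 = -1$)
$q = -1$ ($q = 2 \left(- \frac{1}{2}\right) = -1$)
$y{\left(4 \cdot 4 \right)} q 3 \cdot 2976 = \left(-1\right) \left(-1\right) 3 \cdot 2976 = 1 \cdot 3 \cdot 2976 = 3 \cdot 2976 = 8928$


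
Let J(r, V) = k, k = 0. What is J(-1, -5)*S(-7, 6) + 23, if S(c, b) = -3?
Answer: 23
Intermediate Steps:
J(r, V) = 0
J(-1, -5)*S(-7, 6) + 23 = 0*(-3) + 23 = 0 + 23 = 23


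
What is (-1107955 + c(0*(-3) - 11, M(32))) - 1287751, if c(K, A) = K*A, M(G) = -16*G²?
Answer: -2215482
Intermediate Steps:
c(K, A) = A*K
(-1107955 + c(0*(-3) - 11, M(32))) - 1287751 = (-1107955 + (-16*32²)*(0*(-3) - 11)) - 1287751 = (-1107955 + (-16*1024)*(0 - 11)) - 1287751 = (-1107955 - 16384*(-11)) - 1287751 = (-1107955 + 180224) - 1287751 = -927731 - 1287751 = -2215482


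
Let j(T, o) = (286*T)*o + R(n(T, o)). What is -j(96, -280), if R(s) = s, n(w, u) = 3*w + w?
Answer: 7687296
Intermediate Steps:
n(w, u) = 4*w
j(T, o) = 4*T + 286*T*o (j(T, o) = (286*T)*o + 4*T = 286*T*o + 4*T = 4*T + 286*T*o)
-j(96, -280) = -2*96*(2 + 143*(-280)) = -2*96*(2 - 40040) = -2*96*(-40038) = -1*(-7687296) = 7687296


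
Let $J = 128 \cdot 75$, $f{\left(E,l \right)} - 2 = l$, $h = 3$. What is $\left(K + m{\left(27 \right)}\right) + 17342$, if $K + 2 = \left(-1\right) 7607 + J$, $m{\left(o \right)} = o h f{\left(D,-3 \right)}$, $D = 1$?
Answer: $19252$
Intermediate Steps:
$f{\left(E,l \right)} = 2 + l$
$J = 9600$
$m{\left(o \right)} = - 3 o$ ($m{\left(o \right)} = o 3 \left(2 - 3\right) = 3 o \left(-1\right) = - 3 o$)
$K = 1991$ ($K = -2 + \left(\left(-1\right) 7607 + 9600\right) = -2 + \left(-7607 + 9600\right) = -2 + 1993 = 1991$)
$\left(K + m{\left(27 \right)}\right) + 17342 = \left(1991 - 81\right) + 17342 = 1910 + 17342 = 19252$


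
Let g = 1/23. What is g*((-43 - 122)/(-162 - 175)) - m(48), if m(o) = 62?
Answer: -480397/7751 ≈ -61.979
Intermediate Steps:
g = 1/23 ≈ 0.043478
g*((-43 - 122)/(-162 - 175)) - m(48) = ((-43 - 122)/(-162 - 175))/23 - 1*62 = (-165/(-337))/23 - 62 = (-165*(-1/337))/23 - 62 = (1/23)*(165/337) - 62 = 165/7751 - 62 = -480397/7751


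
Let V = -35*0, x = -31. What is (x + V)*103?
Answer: -3193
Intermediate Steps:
V = 0 (V = -7*0 = 0)
(x + V)*103 = (-31 + 0)*103 = -31*103 = -3193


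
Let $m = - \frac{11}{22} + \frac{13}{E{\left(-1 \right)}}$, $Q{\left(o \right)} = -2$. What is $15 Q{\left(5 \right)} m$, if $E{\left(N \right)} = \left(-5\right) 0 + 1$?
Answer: $-375$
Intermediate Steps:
$E{\left(N \right)} = 1$ ($E{\left(N \right)} = 0 + 1 = 1$)
$m = \frac{25}{2}$ ($m = - \frac{11}{22} + \frac{13}{1} = \left(-11\right) \frac{1}{22} + 13 \cdot 1 = - \frac{1}{2} + 13 = \frac{25}{2} \approx 12.5$)
$15 Q{\left(5 \right)} m = 15 \left(-2\right) \frac{25}{2} = \left(-30\right) \frac{25}{2} = -375$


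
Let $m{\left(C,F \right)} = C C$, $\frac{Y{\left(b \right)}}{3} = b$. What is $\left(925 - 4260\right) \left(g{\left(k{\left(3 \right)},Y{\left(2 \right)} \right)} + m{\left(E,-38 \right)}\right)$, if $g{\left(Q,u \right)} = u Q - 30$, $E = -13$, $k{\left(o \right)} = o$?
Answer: $-523595$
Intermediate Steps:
$Y{\left(b \right)} = 3 b$
$m{\left(C,F \right)} = C^{2}$
$g{\left(Q,u \right)} = -30 + Q u$ ($g{\left(Q,u \right)} = Q u - 30 = -30 + Q u$)
$\left(925 - 4260\right) \left(g{\left(k{\left(3 \right)},Y{\left(2 \right)} \right)} + m{\left(E,-38 \right)}\right) = \left(925 - 4260\right) \left(\left(-30 + 3 \cdot 3 \cdot 2\right) + \left(-13\right)^{2}\right) = - 3335 \left(\left(-30 + 3 \cdot 6\right) + 169\right) = - 3335 \left(\left(-30 + 18\right) + 169\right) = - 3335 \left(-12 + 169\right) = \left(-3335\right) 157 = -523595$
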